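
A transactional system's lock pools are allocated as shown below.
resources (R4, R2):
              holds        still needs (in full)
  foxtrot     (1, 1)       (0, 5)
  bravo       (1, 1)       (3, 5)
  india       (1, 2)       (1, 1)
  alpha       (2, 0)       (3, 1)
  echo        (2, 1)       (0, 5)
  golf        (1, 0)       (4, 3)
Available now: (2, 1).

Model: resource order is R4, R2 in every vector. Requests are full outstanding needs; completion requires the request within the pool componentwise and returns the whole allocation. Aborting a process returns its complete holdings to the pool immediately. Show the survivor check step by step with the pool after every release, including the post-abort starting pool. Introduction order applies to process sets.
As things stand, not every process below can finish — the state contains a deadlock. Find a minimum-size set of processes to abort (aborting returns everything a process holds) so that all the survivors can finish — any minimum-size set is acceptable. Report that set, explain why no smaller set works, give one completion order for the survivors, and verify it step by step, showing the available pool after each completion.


Abort foxtrot and echo.
Key observation: bravo was stuck for good until foxtrot and echo gave back (3, 2); in the order shown it finishes at step 4.
Minimality, checking each single-abort alternative: foxtrot alone leaves bravo blocked (short on R2); bravo alone leaves foxtrot blocked (short on R2); india alone leaves foxtrot blocked (short on R2); alpha alone leaves foxtrot blocked (short on R2); echo alone leaves foxtrot blocked (short on R2); golf alone leaves foxtrot blocked (short on R2).
The survivors complete as alpha, india, golf, bravo. Check, step by step (starting from the post-abort pool):
  pool = (5, 3)
  alpha: need (3, 1) fits (5, 3); releases (2, 0), pool now (7, 3)
  india: need (1, 1) fits (7, 3); releases (1, 2), pool now (8, 5)
  golf: need (4, 3) fits (8, 5); releases (1, 0), pool now (9, 5)
  bravo: need (3, 5) fits (9, 5); releases (1, 1), pool now (10, 6)


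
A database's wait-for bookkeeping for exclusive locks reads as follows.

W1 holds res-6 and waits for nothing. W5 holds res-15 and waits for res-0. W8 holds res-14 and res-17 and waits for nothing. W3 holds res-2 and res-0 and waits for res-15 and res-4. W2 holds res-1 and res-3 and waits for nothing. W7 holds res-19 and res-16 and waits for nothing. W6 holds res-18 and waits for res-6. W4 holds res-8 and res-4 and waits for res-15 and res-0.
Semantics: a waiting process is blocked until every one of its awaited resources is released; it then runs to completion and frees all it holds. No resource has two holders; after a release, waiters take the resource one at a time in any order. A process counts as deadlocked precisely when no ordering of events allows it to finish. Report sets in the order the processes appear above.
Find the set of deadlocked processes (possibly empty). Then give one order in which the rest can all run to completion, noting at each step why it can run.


Deadlocked set: W5, W3 and W4.
Key observation: the knot is the closed ring of waits W5 -> W3 -> W5; W4 is caught in further circular waits.
The rest can finish in the order W1, W8, W6, W2, W7.
Check, step by step:
  W1: no waits; runs immediately, freeing res-6
  W8: no waits; runs immediately, freeing res-14 and res-17
  W6: everything it awaited (res-6) is free; runs, freeing res-18
  W2: no waits; runs immediately, freeing res-1 and res-3
  W7: no waits; runs immediately, freeing res-19 and res-16


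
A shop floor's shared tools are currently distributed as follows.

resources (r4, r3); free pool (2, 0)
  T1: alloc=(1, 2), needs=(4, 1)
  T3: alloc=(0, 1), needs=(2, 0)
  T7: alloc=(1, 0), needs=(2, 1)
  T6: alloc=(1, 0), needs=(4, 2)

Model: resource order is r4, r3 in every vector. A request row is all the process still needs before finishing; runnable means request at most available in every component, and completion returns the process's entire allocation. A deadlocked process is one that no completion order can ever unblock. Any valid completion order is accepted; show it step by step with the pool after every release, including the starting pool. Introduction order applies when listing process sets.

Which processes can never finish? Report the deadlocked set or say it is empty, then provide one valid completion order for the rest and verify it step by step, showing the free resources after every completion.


Deadlocked: T1 and T6.
Key observation: no order helps: past T3, T7, the free pool tops out at (3, 1), below what each blocked process needs in r4.
A valid finishing order for the others: T3, T7. Step-by-step check:
  pool = (2, 0)
  run T3 (needs (2, 0), free (2, 0)); after release of (0, 1) the pool is (2, 1)
  run T7 (needs (2, 1), free (2, 1)); after release of (1, 0) the pool is (3, 1)
None of the blocked processes ever fits:
  T1 still needs (4, 1) but only (3, 1) is free — short on r4
  T6 still needs (4, 2) but only (3, 1) is free — short on r4 and r3


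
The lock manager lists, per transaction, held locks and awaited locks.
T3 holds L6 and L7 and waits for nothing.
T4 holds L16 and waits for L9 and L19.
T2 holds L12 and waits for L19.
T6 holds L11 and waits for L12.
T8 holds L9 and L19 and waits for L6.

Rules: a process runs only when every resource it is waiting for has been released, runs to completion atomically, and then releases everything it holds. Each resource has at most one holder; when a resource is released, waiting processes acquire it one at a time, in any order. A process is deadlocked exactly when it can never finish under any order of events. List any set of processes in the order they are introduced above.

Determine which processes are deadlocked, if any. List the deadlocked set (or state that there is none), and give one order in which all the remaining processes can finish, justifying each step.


Nothing here is deadlocked.
Key observation: all waits point, directly or indirectly, at processes that can finish, so nothing is permanently blocked.
A valid finishing order for the others: T3, T8, T4, T2, T6.
Verifying each step:
  run T3 (it waits on nothing); releases L6 and L7
  T8 waits on L6 — all released -> runs and releases L9 and L19
  T4 waits on L9 and L19 — all released -> runs and releases L16
  T2 waits on L19 — all released -> runs and releases L12
  T6 waits on L12 — all released -> runs and releases L11


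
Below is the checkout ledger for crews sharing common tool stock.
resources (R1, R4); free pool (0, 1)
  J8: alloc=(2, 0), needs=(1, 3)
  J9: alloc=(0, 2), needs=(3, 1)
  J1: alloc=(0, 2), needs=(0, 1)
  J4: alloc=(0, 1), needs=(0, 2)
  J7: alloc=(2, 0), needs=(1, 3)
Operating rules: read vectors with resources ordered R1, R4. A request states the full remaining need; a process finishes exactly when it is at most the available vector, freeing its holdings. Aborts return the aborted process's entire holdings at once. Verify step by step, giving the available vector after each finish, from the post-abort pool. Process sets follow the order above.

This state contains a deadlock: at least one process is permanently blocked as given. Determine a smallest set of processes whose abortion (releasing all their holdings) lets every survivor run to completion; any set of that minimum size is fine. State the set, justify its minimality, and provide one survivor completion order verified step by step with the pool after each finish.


The answer: abort J7.
Key observation: no ordering could ever have run J8 before the abort of J7; with (2, 0) back in the pool it fits at step 2.
Minimality: the empty abort set fails — the state is deadlocked as it stands.
The survivors complete as J1, J8, J4, J9. Walking it through (starting from the post-abort pool):
  pool = (2, 1)
  J1 needs (0, 1) <= (2, 1) -> finishes; pool += (0, 2) = (2, 3)
  J8 needs (1, 3) <= (2, 3) -> finishes; pool += (2, 0) = (4, 3)
  J4 needs (0, 2) <= (4, 3) -> finishes; pool += (0, 1) = (4, 4)
  J9 needs (3, 1) <= (4, 4) -> finishes; pool += (0, 2) = (4, 6)


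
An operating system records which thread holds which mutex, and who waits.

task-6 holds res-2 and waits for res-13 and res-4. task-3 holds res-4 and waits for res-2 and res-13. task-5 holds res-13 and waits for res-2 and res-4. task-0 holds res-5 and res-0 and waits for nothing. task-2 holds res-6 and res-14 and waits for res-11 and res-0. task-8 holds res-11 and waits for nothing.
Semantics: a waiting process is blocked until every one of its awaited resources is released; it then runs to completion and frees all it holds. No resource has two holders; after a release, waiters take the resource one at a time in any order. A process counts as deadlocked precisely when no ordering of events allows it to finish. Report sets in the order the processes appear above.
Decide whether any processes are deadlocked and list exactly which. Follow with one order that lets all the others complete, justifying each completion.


Deadlocked set: task-6, task-3 and task-5.
Key observation: the cycle task-6 -> task-3 -> task-6 can never break — each member waits on the next; task-5 is caught in further circular waits.
The rest can finish in the order task-0, task-8, task-2.
Walking it through:
  task-0: no waits; runs immediately, freeing res-5 and res-0
  task-8: no waits; runs immediately, freeing res-11
  run task-2 (all its waits — res-11 and res-0 — are resolved); releases res-6 and res-14


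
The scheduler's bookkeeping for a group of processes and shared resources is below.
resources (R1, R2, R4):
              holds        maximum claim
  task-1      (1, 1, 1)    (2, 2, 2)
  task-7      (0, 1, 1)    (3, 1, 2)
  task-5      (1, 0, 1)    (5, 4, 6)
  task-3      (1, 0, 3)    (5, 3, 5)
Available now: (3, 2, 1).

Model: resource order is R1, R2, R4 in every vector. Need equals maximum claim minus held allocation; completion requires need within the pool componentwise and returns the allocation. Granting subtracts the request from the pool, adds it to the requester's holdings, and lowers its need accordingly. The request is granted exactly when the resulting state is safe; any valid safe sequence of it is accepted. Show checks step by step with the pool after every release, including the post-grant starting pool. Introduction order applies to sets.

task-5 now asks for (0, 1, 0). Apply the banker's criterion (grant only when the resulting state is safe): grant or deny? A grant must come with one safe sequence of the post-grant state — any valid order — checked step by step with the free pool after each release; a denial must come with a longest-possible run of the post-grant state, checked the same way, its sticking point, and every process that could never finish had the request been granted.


GRANT — the state after the grant stays safe, e.g. via task-7, task-1, task-3, task-5.
Key observation: granting shrinks the pool to (3, 1, 1), yet task-7 still fits and the chain goes through.
Verifying the post-grant state step by step:
  pool = (3, 1, 1)
  task-7: need (3, 0, 1) fits (3, 1, 1); releases (0, 1, 1), pool now (3, 2, 2)
  task-1: need (1, 1, 1) fits (3, 2, 2); releases (1, 1, 1), pool now (4, 3, 3)
  task-3: need (4, 3, 2) fits (4, 3, 3); releases (1, 0, 3), pool now (5, 3, 6)
  task-5: need (4, 3, 5) fits (5, 3, 6); releases (1, 1, 1), pool now (6, 4, 7)


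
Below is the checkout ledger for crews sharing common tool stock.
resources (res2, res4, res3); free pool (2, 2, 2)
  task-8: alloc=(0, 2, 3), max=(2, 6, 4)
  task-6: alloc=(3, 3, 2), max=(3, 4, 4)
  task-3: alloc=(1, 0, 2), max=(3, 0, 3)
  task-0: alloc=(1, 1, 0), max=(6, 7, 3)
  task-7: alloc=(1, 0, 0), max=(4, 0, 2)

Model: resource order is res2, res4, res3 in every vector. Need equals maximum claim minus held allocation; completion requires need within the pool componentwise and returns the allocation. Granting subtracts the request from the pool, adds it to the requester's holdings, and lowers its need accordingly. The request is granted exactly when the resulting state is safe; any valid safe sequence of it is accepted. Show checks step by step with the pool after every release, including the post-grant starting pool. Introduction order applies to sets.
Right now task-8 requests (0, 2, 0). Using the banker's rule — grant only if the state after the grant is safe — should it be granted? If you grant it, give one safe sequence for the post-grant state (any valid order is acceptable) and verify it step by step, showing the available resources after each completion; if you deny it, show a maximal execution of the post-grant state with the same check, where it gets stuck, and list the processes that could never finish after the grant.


DENY. Granting would leave the state unsafe.
Key observation: the wall is res4: completing task-3, task-7 brings the pool only to (4, 0, 4), and all the rest need more.
On the post-grant state, task-3, task-7 is a maximal run — nothing extends it. Verifying each step:
  pool = (2, 0, 2)
  task-3 needs (2, 0, 1) <= (2, 0, 2) -> finishes; pool += (1, 0, 2) = (3, 0, 4)
  task-7 needs (3, 0, 2) <= (3, 0, 4) -> finishes; pool += (1, 0, 0) = (4, 0, 4)
  task-8 cannot run: need (2, 2, 1) vs free (4, 0, 4) (insufficient res4)
  task-6 cannot run: need (0, 1, 2) vs free (4, 0, 4) (insufficient res4)
  task-0 cannot run: need (5, 6, 3) vs free (4, 0, 4) (insufficient res2 and res4)
Post-grant, the permanently blocked set is task-8, task-6 and task-0.


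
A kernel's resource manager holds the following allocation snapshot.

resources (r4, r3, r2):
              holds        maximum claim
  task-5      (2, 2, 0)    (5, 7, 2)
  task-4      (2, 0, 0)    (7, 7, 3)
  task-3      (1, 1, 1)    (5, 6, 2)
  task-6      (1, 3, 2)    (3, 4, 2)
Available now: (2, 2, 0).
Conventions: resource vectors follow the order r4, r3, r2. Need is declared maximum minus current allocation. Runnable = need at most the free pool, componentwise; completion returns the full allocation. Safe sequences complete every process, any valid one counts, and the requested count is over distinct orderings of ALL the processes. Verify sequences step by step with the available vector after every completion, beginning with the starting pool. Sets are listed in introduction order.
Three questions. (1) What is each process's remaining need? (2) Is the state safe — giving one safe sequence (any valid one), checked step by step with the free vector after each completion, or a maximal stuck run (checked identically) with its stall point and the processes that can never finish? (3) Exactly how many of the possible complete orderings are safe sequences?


(1) Outstanding need per process (order r4, r3, r2):
  task-5: (3, 5, 2)
  task-4: (5, 7, 3)
  task-3: (4, 5, 1)
  task-6: (2, 1, 0)
(2) SAFE, for example via the order task-6, task-5, task-3, task-4.
Key observation: the order's first zero-slack moment is task-6 ((2, 1, 0) needed, (2, 2, 0) free — a requested resource with nothing to spare).
Check, step by step:
  pool = (2, 2, 0)
  run task-6 (needs (2, 1, 0), free (2, 2, 0)); after release of (1, 3, 2) the pool is (3, 5, 2)
  run task-5 (needs (3, 5, 2), free (3, 5, 2)); after release of (2, 2, 0) the pool is (5, 7, 2)
  run task-3 (needs (4, 5, 1), free (5, 7, 2)); after release of (1, 1, 1) the pool is (6, 8, 3)
  run task-4 (needs (5, 7, 3), free (6, 8, 3)); after release of (2, 0, 0) the pool is (8, 8, 3)
(3) Precisely 1 of the possible complete orderings is a safe sequence.


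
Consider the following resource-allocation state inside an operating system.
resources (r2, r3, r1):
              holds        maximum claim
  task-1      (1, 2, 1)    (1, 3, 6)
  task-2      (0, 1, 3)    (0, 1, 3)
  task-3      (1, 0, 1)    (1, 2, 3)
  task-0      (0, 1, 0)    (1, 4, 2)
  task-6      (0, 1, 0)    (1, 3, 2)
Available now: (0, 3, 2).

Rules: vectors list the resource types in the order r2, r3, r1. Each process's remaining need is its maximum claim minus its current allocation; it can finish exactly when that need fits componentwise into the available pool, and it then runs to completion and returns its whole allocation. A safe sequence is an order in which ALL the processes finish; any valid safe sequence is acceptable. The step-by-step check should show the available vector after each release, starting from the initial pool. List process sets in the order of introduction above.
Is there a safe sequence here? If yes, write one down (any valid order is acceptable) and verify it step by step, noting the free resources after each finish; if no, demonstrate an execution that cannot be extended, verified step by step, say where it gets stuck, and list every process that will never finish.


SAFE — a valid safe sequence is task-2, task-1, task-6, task-0, task-3.
Key observation: the first exact fit in this order is task-1 — it needs (0, 1, 5) with (0, 4, 5) free, meeting a requested resource to the last unit.
Step-by-step check:
  pool = (0, 3, 2)
  run task-2 (needs (0, 0, 0), free (0, 3, 2)); after release of (0, 1, 3) the pool is (0, 4, 5)
  run task-1 (needs (0, 1, 5), free (0, 4, 5)); after release of (1, 2, 1) the pool is (1, 6, 6)
  run task-6 (needs (1, 2, 2), free (1, 6, 6)); after release of (0, 1, 0) the pool is (1, 7, 6)
  run task-0 (needs (1, 3, 2), free (1, 7, 6)); after release of (0, 1, 0) the pool is (1, 8, 6)
  run task-3 (needs (0, 2, 2), free (1, 8, 6)); after release of (1, 0, 1) the pool is (2, 8, 7)


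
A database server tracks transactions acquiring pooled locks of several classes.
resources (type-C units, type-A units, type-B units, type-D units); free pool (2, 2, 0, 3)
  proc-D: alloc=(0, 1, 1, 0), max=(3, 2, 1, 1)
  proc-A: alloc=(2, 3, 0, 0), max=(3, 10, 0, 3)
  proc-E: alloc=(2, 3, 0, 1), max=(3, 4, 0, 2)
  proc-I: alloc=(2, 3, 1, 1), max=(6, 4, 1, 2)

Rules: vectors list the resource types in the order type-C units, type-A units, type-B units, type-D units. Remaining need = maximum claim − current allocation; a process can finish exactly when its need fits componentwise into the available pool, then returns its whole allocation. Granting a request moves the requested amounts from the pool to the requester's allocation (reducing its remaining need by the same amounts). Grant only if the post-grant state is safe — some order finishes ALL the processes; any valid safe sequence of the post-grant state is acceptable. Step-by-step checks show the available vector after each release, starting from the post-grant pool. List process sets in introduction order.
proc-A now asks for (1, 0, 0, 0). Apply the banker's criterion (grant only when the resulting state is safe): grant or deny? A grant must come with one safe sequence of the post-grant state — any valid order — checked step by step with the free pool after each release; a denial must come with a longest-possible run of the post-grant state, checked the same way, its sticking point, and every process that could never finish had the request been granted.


DENY — the pretend-granted state is unsafe.
Key observation: after proc-E, proc-D the pool peaks at (3, 6, 1, 4), and each blocked process is short somewhere: proc-A on type-A units; proc-I on type-C units.
Pretend the grant happened; the run proc-E, proc-D goes as far as possible. Step-by-step check:
  pool = (1, 2, 0, 3)
  proc-E needs (1, 1, 0, 1) <= (1, 2, 0, 3) -> finishes; pool += (2, 3, 0, 1) = (3, 5, 0, 4)
  proc-D needs (3, 1, 0, 1) <= (3, 5, 0, 4) -> finishes; pool += (0, 1, 1, 0) = (3, 6, 1, 4)
  blocked: proc-A wants (0, 7, 0, 3), pool (3, 6, 1, 4) — not enough type-A units
  blocked: proc-I wants (4, 1, 0, 1), pool (3, 6, 1, 4) — not enough type-C units
Processes that could never finish after the grant: proc-A and proc-I.


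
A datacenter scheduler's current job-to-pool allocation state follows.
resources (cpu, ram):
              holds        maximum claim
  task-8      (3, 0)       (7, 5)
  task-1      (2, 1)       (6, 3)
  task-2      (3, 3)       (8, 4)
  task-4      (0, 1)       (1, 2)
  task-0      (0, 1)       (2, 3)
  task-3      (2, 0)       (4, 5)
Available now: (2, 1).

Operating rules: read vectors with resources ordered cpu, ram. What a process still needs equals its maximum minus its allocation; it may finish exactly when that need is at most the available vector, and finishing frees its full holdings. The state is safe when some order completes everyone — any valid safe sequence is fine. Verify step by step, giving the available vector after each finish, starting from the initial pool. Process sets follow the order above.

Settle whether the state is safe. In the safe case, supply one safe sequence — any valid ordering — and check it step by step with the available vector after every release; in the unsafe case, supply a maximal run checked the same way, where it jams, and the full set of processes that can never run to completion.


UNSAFE.
Key observation: after task-4, task-0 the pool peaks at (2, 3), and each blocked process is short somewhere: task-8 on cpu, ram; task-1 on cpu; task-2 on cpu; task-3 on ram.
The run task-4, task-0 cannot be extended any further. Check, step by step:
  pool = (2, 1)
  run task-4 (needs (1, 1), free (2, 1)); after release of (0, 1) the pool is (2, 2)
  run task-0 (needs (2, 2), free (2, 2)); after release of (0, 1) the pool is (2, 3)
  blocked: task-8 wants (4, 5), pool (2, 3) — not enough cpu and ram
  blocked: task-1 wants (4, 2), pool (2, 3) — not enough cpu
  blocked: task-2 wants (5, 1), pool (2, 3) — not enough cpu
  blocked: task-3 wants (2, 5), pool (2, 3) — not enough ram
Processes that can never finish: task-8, task-1, task-2 and task-3.


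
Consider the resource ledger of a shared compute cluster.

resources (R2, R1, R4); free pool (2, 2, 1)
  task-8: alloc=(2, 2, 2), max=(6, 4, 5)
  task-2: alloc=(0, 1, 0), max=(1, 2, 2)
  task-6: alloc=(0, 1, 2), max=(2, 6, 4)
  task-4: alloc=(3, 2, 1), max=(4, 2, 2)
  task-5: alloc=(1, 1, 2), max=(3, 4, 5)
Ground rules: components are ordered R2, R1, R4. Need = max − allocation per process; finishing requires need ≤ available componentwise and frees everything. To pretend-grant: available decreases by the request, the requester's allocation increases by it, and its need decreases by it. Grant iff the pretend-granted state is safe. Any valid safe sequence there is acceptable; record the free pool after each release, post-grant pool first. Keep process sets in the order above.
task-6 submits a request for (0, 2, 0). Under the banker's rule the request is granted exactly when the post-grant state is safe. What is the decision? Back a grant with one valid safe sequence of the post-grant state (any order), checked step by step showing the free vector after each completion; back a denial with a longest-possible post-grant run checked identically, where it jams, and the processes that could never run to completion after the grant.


GRANT. The post-grant state is safe; one safe sequence: task-4, task-2, task-6, task-8, task-5.
Key observation: the grant leaves (2, 0, 1) free — enough for task-4, whose release restarts the cascade.
Check on the post-grant state, step by step:
  pool = (2, 0, 1)
  task-4: need (1, 0, 1) fits (2, 0, 1); releases (3, 2, 1), pool now (5, 2, 2)
  task-2: need (1, 1, 2) fits (5, 2, 2); releases (0, 1, 0), pool now (5, 3, 2)
  task-6: need (2, 3, 2) fits (5, 3, 2); releases (0, 3, 2), pool now (5, 6, 4)
  task-8: need (4, 2, 3) fits (5, 6, 4); releases (2, 2, 2), pool now (7, 8, 6)
  task-5: need (2, 3, 3) fits (7, 8, 6); releases (1, 1, 2), pool now (8, 9, 8)


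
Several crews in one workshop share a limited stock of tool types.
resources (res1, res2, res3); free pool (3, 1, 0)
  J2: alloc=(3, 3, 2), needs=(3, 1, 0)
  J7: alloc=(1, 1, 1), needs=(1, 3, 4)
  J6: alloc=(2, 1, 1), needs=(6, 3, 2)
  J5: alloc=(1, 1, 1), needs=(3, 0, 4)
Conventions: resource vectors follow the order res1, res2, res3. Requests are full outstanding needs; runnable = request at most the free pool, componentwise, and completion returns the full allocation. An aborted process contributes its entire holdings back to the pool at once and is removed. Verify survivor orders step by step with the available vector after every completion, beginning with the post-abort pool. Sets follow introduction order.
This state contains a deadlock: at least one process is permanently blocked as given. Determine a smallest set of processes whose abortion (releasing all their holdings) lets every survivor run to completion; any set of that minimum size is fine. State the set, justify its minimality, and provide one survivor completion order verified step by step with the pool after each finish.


Abort J5.
Key observation: J7 could never have finished before the abort; with (1, 1, 1) returned by J5, it fits at step 3.
Minimality: the empty abort set fails — the state is deadlocked as it stands.
Survivors finish in the order: J2, J6, J7. Step-by-step check (pool after the aborts first):
  pool = (4, 2, 1)
  run J2 (needs (3, 1, 0), free (4, 2, 1)); after release of (3, 3, 2) the pool is (7, 5, 3)
  run J6 (needs (6, 3, 2), free (7, 5, 3)); after release of (2, 1, 1) the pool is (9, 6, 4)
  run J7 (needs (1, 3, 4), free (9, 6, 4)); after release of (1, 1, 1) the pool is (10, 7, 5)


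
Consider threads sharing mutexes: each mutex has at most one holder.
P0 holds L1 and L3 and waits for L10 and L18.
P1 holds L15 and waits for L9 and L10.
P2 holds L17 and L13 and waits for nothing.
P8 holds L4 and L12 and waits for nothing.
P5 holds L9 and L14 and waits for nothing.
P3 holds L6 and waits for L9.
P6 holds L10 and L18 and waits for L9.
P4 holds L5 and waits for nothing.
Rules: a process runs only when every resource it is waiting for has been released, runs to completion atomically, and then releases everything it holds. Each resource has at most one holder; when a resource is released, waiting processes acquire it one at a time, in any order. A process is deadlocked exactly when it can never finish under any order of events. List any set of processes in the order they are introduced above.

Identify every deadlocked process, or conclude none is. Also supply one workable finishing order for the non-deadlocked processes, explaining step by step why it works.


The deadlocked set is empty.
Key observation: no waiting chain loops back on itself — every chain ends at a process that waits on nothing, so everyone eventually runs.
The rest can finish in the order P4, P5, P8, P6, P2, P0, P3, P1.
Walking it through:
  P4 waits on nothing -> runs at once and releases L5
  P5 waits on nothing -> runs at once and releases L9 and L14
  P8 waits on nothing -> runs at once and releases L4 and L12
  run P6 (all its waits — L9 — are resolved); releases L10 and L18
  P2 waits on nothing -> runs at once and releases L17 and L13
  run P0 (all its waits — L10 and L18 — are resolved); releases L1 and L3
  run P3 (all its waits — L9 — are resolved); releases L6
  run P1 (all its waits — L9 and L10 — are resolved); releases L15


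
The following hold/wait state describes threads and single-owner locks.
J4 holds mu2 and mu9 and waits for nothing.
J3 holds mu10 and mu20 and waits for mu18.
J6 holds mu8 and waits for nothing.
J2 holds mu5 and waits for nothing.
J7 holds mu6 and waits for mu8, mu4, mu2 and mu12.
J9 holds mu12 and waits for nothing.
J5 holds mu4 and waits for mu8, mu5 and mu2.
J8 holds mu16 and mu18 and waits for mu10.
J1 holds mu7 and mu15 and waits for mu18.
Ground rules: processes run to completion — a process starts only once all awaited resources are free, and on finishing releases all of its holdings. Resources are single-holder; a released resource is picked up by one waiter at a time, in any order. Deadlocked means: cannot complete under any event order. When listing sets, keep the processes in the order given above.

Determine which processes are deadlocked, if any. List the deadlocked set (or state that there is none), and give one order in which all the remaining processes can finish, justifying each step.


Deadlocked: J3, J8 and J1.
Key observation: the knot is the closed ring of waits J3 -> J8 -> J3; J1 waits into the deadlock from upstream.
One completion order for the rest: J6, J2, J9, J4, J5, J7.
Verifying each step:
  J6 waits on nothing -> runs at once and releases mu8
  J2 waits on nothing -> runs at once and releases mu5
  J9 waits on nothing -> runs at once and releases mu12
  J4 waits on nothing -> runs at once and releases mu2 and mu9
  J5: everything it awaited (mu8, mu5 and mu2) is free; runs, freeing mu4
  J7: everything it awaited (mu8, mu4, mu2 and mu12) is free; runs, freeing mu6


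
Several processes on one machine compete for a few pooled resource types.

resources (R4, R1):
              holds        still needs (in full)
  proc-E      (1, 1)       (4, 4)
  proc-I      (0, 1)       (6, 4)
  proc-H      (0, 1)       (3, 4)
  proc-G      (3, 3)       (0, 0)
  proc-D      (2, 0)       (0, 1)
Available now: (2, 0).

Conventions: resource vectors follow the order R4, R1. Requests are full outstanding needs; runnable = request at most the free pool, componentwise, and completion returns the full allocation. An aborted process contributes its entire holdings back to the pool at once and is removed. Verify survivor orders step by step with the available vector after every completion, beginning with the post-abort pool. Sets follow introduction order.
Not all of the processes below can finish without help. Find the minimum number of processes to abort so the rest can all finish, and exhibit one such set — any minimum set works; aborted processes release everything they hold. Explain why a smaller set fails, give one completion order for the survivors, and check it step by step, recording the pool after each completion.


Minimum abort set: proc-I.
Key observation: before aborting proc-I, proc-H was permanently blocked — no order could ever run it; afterwards it completes at step 3.
No smaller set exists: with zero aborts the deadlock remains.
Survivors finish in the order: proc-G, proc-D, proc-H, proc-E. Walking it through (pool after the aborts first):
  pool = (2, 1)
  run proc-G (needs (0, 0), free (2, 1)); after release of (3, 3) the pool is (5, 4)
  run proc-D (needs (0, 1), free (5, 4)); after release of (2, 0) the pool is (7, 4)
  run proc-H (needs (3, 4), free (7, 4)); after release of (0, 1) the pool is (7, 5)
  run proc-E (needs (4, 4), free (7, 5)); after release of (1, 1) the pool is (8, 6)


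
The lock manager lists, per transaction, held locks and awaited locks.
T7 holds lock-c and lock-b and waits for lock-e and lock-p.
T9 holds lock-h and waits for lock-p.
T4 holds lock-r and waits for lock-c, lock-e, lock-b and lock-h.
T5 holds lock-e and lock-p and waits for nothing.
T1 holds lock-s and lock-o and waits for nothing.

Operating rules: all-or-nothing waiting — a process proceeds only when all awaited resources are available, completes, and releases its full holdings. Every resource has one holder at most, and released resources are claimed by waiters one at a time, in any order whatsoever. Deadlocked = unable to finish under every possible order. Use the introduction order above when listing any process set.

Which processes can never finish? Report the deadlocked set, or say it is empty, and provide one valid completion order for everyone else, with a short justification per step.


The deadlocked set is empty.
Key observation: there is no circular wait here — follow any chain and it reaches a process that is free to run now.
One completion order for the rest: T1, T5, T7, T9, T4.
Verifying each step:
  T1: no waits; runs immediately, freeing lock-s and lock-o
  T5: no waits; runs immediately, freeing lock-e and lock-p
  run T7 (all its waits — lock-e and lock-p — are resolved); releases lock-c and lock-b
  run T9 (all its waits — lock-p — are resolved); releases lock-h
  run T4 (all its waits — lock-c, lock-e, lock-b and lock-h — are resolved); releases lock-r


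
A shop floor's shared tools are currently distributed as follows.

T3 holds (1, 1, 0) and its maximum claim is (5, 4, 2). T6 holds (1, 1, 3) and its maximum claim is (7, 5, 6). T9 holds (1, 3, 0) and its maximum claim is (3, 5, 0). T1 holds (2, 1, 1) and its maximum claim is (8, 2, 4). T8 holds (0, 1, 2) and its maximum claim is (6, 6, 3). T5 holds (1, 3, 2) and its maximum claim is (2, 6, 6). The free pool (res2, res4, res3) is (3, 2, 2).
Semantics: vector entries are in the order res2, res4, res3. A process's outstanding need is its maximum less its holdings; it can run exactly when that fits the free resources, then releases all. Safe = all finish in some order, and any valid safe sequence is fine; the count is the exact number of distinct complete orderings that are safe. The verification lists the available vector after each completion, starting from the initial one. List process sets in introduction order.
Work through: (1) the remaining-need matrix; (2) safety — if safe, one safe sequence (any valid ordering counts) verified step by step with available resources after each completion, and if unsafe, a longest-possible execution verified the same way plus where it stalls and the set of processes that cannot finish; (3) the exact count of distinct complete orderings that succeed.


(1) Need matrix, components ordered res2, res4, res3:
  T3: (4, 3, 2)
  T6: (6, 4, 3)
  T9: (2, 2, 0)
  T1: (6, 1, 3)
  T8: (6, 5, 1)
  T5: (1, 3, 4)
(2) The state is UNSAFE.
Key observation: after T9, T3 the pool peaks at (5, 6, 2), and each blocked process is short somewhere: T6 on res2, res3; T1 on res2, res3; T8 on res2; T5 on res3.
A maximal execution: T9, T3 — then nothing else fits. Check, step by step:
  pool = (3, 2, 2)
  T9: need (2, 2, 0) fits (3, 2, 2); releases (1, 3, 0), pool now (4, 5, 2)
  T3: need (4, 3, 2) fits (4, 5, 2); releases (1, 1, 0), pool now (5, 6, 2)
  T6 cannot run: need (6, 4, 3) vs free (5, 6, 2) (insufficient res2 and res3)
  T1 cannot run: need (6, 1, 3) vs free (5, 6, 2) (insufficient res2 and res3)
  T8 cannot run: need (6, 5, 1) vs free (5, 6, 2) (insufficient res2)
  T5 cannot run: need (1, 3, 4) vs free (5, 6, 2) (insufficient res3)
Permanently blocked: T6, T1, T8 and T5.
(3) The exact count: 0 of the possible complete orderings are safe sequences.


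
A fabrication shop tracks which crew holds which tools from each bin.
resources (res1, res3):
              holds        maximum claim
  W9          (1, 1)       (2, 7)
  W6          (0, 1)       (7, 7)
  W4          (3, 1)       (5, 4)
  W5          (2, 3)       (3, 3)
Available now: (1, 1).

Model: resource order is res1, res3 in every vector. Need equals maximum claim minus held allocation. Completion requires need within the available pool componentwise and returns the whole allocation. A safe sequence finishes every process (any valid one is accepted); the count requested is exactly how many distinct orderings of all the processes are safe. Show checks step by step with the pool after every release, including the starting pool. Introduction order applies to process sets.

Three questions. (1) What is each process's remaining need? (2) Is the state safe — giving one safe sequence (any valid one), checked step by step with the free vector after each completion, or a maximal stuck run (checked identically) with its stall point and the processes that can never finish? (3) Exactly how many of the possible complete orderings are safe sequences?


(1) Need matrix, components ordered res1, res3:
  W9: (1, 6)
  W6: (7, 6)
  W4: (2, 3)
  W5: (1, 0)
(2) UNSAFE.
Key observation: once W5, W4 finish, the pool peaks at (6, 5) — and every remaining process still needs more res3 than that.
A maximal execution: W5, W4 — then nothing else fits. Walking it through:
  pool = (1, 1)
  W5: need (1, 0) fits (1, 1); releases (2, 3), pool now (3, 4)
  W4: need (2, 3) fits (3, 4); releases (3, 1), pool now (6, 5)
  W9 still needs (1, 6) but only (6, 5) is free — short on res3
  W6 still needs (7, 6) but only (6, 5) is free — short on res1 and res3
Never able to finish: W9 and W6.
(3) Exactly 0 of the possible complete orderings are safe sequences.


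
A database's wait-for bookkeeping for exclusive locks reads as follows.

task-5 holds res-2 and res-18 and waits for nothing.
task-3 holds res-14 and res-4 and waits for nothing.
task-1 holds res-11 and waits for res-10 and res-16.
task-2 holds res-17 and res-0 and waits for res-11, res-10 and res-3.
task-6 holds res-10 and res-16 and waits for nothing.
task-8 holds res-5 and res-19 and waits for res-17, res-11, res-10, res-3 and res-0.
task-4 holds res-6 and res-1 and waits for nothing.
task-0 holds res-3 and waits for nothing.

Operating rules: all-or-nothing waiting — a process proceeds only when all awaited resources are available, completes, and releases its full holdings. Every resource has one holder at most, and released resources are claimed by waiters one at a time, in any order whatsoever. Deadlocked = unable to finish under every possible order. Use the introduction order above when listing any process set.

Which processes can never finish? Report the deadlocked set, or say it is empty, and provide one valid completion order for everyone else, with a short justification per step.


The deadlocked set is empty.
Key observation: the wait relation is loop-free; peeling off processes with no waits unwinds the whole state.
The rest can finish in the order task-4, task-0, task-6, task-1, task-5, task-2, task-8, task-3.
Step-by-step check:
  run task-4 (it waits on nothing); releases res-6 and res-1
  run task-0 (it waits on nothing); releases res-3
  run task-6 (it waits on nothing); releases res-10 and res-16
  run task-1 (all its waits — res-10 and res-16 — are resolved); releases res-11
  run task-5 (it waits on nothing); releases res-2 and res-18
  run task-2 (all its waits — res-11, res-10 and res-3 — are resolved); releases res-17 and res-0
  run task-8 (all its waits — res-17, res-11, res-10, res-3 and res-0 — are resolved); releases res-5 and res-19
  run task-3 (it waits on nothing); releases res-14 and res-4


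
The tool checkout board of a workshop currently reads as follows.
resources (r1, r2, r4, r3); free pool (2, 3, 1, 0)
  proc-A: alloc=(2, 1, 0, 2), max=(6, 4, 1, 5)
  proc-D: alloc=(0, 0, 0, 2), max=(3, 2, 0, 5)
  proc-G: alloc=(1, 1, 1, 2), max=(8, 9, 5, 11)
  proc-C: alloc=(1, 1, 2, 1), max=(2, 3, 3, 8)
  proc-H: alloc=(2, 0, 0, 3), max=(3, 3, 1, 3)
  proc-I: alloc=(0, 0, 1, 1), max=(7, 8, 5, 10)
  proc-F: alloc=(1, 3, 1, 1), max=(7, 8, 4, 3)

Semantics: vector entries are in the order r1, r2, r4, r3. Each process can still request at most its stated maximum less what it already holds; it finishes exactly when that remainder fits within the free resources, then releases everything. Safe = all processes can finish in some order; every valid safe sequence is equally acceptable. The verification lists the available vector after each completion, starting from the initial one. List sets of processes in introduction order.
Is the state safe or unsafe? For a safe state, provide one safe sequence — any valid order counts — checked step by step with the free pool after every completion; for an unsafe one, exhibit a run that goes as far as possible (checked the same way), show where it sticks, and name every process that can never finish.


The state is SAFE; one workable sequence: proc-H, proc-A, proc-D, proc-C, proc-F, proc-G, proc-I.
Key observation: at proc-H the run first touches a limit — (1, 3, 1, 0) against (2, 3, 1, 0), exact on a resource it actually requests.
Walking it through:
  pool = (2, 3, 1, 0)
  proc-H needs (1, 3, 1, 0) <= (2, 3, 1, 0) -> finishes; pool += (2, 0, 0, 3) = (4, 3, 1, 3)
  proc-A needs (4, 3, 1, 3) <= (4, 3, 1, 3) -> finishes; pool += (2, 1, 0, 2) = (6, 4, 1, 5)
  proc-D needs (3, 2, 0, 3) <= (6, 4, 1, 5) -> finishes; pool += (0, 0, 0, 2) = (6, 4, 1, 7)
  proc-C needs (1, 2, 1, 7) <= (6, 4, 1, 7) -> finishes; pool += (1, 1, 2, 1) = (7, 5, 3, 8)
  proc-F needs (6, 5, 3, 2) <= (7, 5, 3, 8) -> finishes; pool += (1, 3, 1, 1) = (8, 8, 4, 9)
  proc-G needs (7, 8, 4, 9) <= (8, 8, 4, 9) -> finishes; pool += (1, 1, 1, 2) = (9, 9, 5, 11)
  proc-I needs (7, 8, 4, 9) <= (9, 9, 5, 11) -> finishes; pool += (0, 0, 1, 1) = (9, 9, 6, 12)


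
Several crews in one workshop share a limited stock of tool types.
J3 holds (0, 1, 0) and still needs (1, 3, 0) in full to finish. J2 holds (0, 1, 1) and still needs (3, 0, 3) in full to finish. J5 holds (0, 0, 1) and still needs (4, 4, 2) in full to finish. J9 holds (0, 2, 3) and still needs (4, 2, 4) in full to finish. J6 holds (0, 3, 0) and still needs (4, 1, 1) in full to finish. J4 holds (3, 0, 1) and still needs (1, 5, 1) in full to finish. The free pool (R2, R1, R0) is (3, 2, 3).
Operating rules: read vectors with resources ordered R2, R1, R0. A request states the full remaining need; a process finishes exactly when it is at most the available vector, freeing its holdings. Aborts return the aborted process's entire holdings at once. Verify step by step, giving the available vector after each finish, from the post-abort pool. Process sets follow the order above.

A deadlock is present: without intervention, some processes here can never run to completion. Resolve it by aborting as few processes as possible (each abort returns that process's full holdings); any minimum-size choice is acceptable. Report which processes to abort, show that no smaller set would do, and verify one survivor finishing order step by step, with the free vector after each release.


Minimum abort set: J4.
Key observation: no ordering could ever have run J9 before the abort of J4; with (3, 0, 1) back in the pool it fits at step 1.
Minimality: the empty abort set fails — the state is deadlocked as it stands.
The survivors complete as J9, J5, J6, J2, J3. Verifying each step (starting from the post-abort pool):
  pool = (6, 2, 4)
  run J9 (needs (4, 2, 4), free (6, 2, 4)); after release of (0, 2, 3) the pool is (6, 4, 7)
  run J5 (needs (4, 4, 2), free (6, 4, 7)); after release of (0, 0, 1) the pool is (6, 4, 8)
  run J6 (needs (4, 1, 1), free (6, 4, 8)); after release of (0, 3, 0) the pool is (6, 7, 8)
  run J2 (needs (3, 0, 3), free (6, 7, 8)); after release of (0, 1, 1) the pool is (6, 8, 9)
  run J3 (needs (1, 3, 0), free (6, 8, 9)); after release of (0, 1, 0) the pool is (6, 9, 9)
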